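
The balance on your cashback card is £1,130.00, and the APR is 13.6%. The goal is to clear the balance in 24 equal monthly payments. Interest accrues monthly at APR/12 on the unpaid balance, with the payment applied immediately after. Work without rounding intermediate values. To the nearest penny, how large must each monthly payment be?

Monthly rate r = 13.6%/12 = 1.13333% = 0.0113333.
Level-payment amortization: P = B₀·r / (1 − (1+r)^(−n)) = 1130.00·0.0113333 / (1 − 1.01133^(−24)).
Denominator 1 − (1+r)^(−24) = 0.236979373.
P = 12.8067 / 0.236979373 ≈ 54.04.

£54.04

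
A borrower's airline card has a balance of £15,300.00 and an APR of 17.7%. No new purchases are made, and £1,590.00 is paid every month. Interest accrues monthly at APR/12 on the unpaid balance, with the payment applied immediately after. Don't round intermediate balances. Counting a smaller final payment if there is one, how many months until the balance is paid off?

Monthly rate r = 17.7%/12 = 1.475% = 0.01475.
Recurrence: B ← B·(1+r) − £1,590.00.
Month 1: interest £225.67; balance after payment £13,935.67.
Month 2: interest £205.55; balance after payment £12,551.23.
Closed form: n = −ln(1 − rB₀/P)/ln(1+r) = −ln(0.85807)/ln(1.01475) ≈ 10.454, so the balance reaches zero during payment 11.

11 payments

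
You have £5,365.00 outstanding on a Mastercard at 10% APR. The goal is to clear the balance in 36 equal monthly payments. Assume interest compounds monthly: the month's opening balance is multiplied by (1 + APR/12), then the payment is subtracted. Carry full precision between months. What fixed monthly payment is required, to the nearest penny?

Monthly rate r = 10%/12 = 0.833333% = 0.00833333.
Level-payment amortization: P = B₀·r / (1 − (1+r)^(−n)) = 5365.00·0.00833333 / (1 − 1.00833^(−36)).
Denominator 1 − (1+r)^(−36) = 0.258260297.
P = 44.7083 / 0.258260297 ≈ 173.11.

£173.11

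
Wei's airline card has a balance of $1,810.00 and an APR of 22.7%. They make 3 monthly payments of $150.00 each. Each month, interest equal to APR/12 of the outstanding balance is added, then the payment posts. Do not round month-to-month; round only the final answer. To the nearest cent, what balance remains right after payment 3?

$1,456.11

Monthly rate r = 22.7%/12 = 1.89167% = 0.0189167.
Each month: B ← B·(1+r) − $150.00.
Month 1: interest $34.24; balance after payment $1,694.24.
Month 2: interest $32.05; balance after payment $1,576.29.
Month 3: interest $29.82; balance after payment $1,456.11.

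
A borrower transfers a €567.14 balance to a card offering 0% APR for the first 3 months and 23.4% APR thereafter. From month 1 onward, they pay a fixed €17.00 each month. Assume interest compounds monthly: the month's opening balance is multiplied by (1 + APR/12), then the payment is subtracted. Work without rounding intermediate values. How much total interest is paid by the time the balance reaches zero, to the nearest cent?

Promo months 1–3 at r₀ = 0%/12 = 0; months 4+ at r₁ = 23.4%/12 = 0.0195.
After month 3 (no interest yet): B = €567.14 − 3·€17.00 = €516.14.
Then at r₁ with €17.00/mo: n₂ = −ln(1 − r₁·B/P)/ln(1+r₁) ≈ 46.43 → 47 more payments.
Total paid = 49·€17.00 + €7.28 = €840.28; interest = €840.28 − €567.14 = €273.14.

€273.14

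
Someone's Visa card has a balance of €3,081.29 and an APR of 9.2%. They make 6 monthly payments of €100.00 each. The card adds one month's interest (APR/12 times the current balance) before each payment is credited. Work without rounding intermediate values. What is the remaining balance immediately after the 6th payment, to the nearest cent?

€2,614.16

Monthly rate r = 9.2%/12 = 0.766667% = 0.00766667.
Each month: B ← B·(1+r) − €100.00.
Month 1: interest €23.62; balance after payment €3,004.91.
Month 2: interest €23.04; balance after payment €2,927.95.
Month 3: interest €22.45; balance after payment €2,850.40.
Month 4: interest €21.85; balance after payment €2,772.25.
Month 5: interest €21.25; balance after payment €2,693.51.
Month 6: interest €20.65; balance after payment €2,614.16.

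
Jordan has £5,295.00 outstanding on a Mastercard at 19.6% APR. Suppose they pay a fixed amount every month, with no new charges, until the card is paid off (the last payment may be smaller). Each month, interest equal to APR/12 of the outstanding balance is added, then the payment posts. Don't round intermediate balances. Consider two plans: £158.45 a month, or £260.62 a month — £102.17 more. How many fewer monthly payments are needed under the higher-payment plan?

24 fewer payments

Monthly rate r = 19.6%/12 = 1.63333% = 0.0163333.
At £158.45/mo: n = ⌈−ln(1 − rB₀/P)/ln(1+r)⌉ = 49 payments (last £113.64); total interest = total paid − £5,295.00 = £2,424.24.
At £260.62/mo: 25 payments (last £231.84); total interest £1,191.72.
Payments saved = 49 − 25 = 24.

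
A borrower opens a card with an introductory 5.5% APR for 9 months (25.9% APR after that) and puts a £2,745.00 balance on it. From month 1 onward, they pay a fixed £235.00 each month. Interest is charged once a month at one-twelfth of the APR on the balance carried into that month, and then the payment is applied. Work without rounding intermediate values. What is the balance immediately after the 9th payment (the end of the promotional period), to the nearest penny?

Promo months 1–9 at r₀ = 5.5%/12 = 0.00458333; months 10+ at r₁ = 25.9%/12 = 0.0215833.
After month 9: iterate B ← B·(1+r₀) − £235.00 for 9 months → £706.14.

£706.14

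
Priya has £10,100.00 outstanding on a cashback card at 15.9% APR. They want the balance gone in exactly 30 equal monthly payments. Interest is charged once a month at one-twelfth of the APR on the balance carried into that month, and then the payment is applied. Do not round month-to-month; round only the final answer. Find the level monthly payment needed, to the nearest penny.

Monthly rate r = 15.9%/12 = 1.325% = 0.01325.
Level-payment amortization: P = B₀·r / (1 − (1+r)^(−n)) = 10100.00·0.01325 / (1 − 1.01325^(−30)).
Denominator 1 − (1+r)^(−30) = 0.32624558.
P = 133.825 / 0.32624558 ≈ 410.20.

£410.20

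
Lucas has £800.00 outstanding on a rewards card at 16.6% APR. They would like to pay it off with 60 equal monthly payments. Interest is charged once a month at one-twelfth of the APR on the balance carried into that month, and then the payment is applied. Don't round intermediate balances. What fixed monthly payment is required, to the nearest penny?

£19.71

Monthly rate r = 16.6%/12 = 1.38333% = 0.0138333.
Level-payment amortization: P = B₀·r / (1 − (1+r)^(−n)) = 800.00·0.0138333 / (1 − 1.01383^(−60)).
Denominator 1 − (1+r)^(−60) = 0.561463208.
P = 11.0667 / 0.561463208 ≈ 19.71.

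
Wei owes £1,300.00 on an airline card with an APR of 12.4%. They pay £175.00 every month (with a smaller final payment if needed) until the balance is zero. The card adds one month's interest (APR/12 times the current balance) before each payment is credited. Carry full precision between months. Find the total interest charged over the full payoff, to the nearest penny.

£59.74

Monthly rate r = 12.4%/12 = 1.03333% = 0.0103333.
Payoff takes n = ⌈−ln(1 − rB₀/P)/ln(1+r)⌉ = ⌈7.769⌉ = 8 payments; the last is £134.74.
Total paid = 7·£175.00 + £134.74 = £1,359.74.
Total interest = total paid − principal = £1,359.74 − £1,300.00 = £59.74.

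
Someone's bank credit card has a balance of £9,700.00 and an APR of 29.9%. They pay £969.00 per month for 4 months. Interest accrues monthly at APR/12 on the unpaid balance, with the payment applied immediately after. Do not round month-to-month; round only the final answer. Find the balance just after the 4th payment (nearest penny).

Monthly rate r = 29.9%/12 = 2.49167% = 0.0249167.
Each month: B ← B·(1+r) − £969.00.
Month 1: interest £241.69; balance after payment £8,972.69.
Month 2: interest £223.57; balance after payment £8,227.26.
Month 3: interest £205.00; balance after payment £7,463.26.
Month 4: interest £185.96; balance after payment £6,680.22.

£6,680.22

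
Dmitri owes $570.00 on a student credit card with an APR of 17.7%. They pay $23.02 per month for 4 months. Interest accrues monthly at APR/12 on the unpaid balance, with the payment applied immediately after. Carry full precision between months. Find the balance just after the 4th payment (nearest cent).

Monthly rate r = 17.7%/12 = 1.475% = 0.01475.
Each month: B ← B·(1+r) − $23.02.
Month 1: interest $8.41; balance after payment $555.39.
Month 2: interest $8.19; balance after payment $540.56.
Month 3: interest $7.97; balance after payment $525.51.
Month 4: interest $7.75; balance after payment $510.24.

$510.24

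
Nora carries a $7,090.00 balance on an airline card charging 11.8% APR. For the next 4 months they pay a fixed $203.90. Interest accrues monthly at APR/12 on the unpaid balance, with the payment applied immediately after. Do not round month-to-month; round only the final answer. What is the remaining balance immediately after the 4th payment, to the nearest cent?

Monthly rate r = 11.8%/12 = 0.983333% = 0.00983333.
Each month: B ← B·(1+r) − $203.90.
Month 1: interest $69.72; balance after payment $6,955.82.
Month 2: interest $68.40; balance after payment $6,820.32.
Month 3: interest $67.07; balance after payment $6,683.48.
Month 4: interest $65.72; balance after payment $6,545.30.

$6,545.30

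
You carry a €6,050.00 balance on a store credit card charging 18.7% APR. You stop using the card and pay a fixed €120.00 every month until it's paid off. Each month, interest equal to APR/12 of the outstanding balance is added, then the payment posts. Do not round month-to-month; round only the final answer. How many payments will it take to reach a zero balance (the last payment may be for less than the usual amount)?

100 payments

Monthly rate r = 18.7%/12 = 1.55833% = 0.0155833.
Recurrence: B ← B·(1+r) − €120.00.
Month 1: interest €94.28; balance after payment €6,024.28.
Month 2: interest €93.88; balance after payment €5,998.16.
Closed form: n = −ln(1 − rB₀/P)/ln(1+r) = −ln(0.21434)/ln(1.01558) ≈ 99.604, so the balance reaches zero during payment 100.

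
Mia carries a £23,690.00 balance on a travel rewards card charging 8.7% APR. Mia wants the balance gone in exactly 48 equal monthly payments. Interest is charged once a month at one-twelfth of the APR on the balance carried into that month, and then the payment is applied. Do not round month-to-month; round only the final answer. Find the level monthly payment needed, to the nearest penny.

£586.16

Monthly rate r = 8.7%/12 = 0.725% = 0.00725.
Level-payment amortization: P = B₀·r / (1 − (1+r)^(−n)) = 23690.00·0.00725 / (1 − 1.00725^(−48)).
Denominator 1 − (1+r)^(−48) = 0.293014105.
P = 171.752 / 0.293014105 ≈ 586.16.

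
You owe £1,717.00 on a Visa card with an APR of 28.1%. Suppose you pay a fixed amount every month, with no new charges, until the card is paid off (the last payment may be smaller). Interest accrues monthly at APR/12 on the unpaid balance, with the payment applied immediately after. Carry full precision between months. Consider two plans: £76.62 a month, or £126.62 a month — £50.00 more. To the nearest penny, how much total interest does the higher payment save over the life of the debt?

£372.33

Monthly rate r = 28.1%/12 = 2.34167% = 0.0234167.
At £76.62/mo: n = ⌈−ln(1 − rB₀/P)/ln(1+r)⌉ = 33 payments (last £10.77); total interest = total paid − £1,717.00 = £745.61.
At £126.62/mo: 17 payments (last £64.36); total interest £373.28.
Interest saved = £745.61 − £373.28 = £372.33.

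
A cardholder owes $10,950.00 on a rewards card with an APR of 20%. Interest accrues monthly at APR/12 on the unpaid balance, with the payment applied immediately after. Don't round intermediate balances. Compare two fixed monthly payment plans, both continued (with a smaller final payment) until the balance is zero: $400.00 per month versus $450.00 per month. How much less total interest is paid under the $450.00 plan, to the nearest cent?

Monthly rate r = 20%/12 = 1.66667% = 0.0166667.
At $400.00/mo: n = ⌈−ln(1 − rB₀/P)/ln(1+r)⌉ = 37 payments (last $344.29); total interest = total paid − $10,950.00 = $3,794.29.
At $450.00/mo: 32 payments (last $211.09); total interest $3,211.09.
Interest saved = $3,794.29 − $3,211.09 = $583.20.

$583.20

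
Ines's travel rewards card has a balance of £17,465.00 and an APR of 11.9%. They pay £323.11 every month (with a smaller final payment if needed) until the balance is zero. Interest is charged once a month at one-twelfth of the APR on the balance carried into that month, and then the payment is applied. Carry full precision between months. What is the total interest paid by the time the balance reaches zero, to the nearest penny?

Monthly rate r = 11.9%/12 = 0.991667% = 0.00991667.
Payoff takes n = ⌈−ln(1 − rB₀/P)/ln(1+r)⌉ = ⌈77.821⌉ = 78 payments; the last is £265.44.
Total paid = 77·£323.11 + £265.44 = £25,144.91.
Total interest = total paid − principal = £25,144.91 − £17,465.00 = £7,679.91.

£7,679.91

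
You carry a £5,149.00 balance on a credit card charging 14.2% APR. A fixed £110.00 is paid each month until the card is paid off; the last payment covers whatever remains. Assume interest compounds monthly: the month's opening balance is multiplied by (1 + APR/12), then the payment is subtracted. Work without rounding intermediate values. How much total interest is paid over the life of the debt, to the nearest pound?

Monthly rate r = 14.2%/12 = 1.18333% = 0.0118333.
Payoff takes n = ⌈−ln(1 − rB₀/P)/ln(1+r)⌉ = ⌈68.619⌉ = 69 payments; the last is £68.28.
Total paid = 68·£110.00 + £68.28 = £7,548.28.
Total interest = total paid − principal = £7,548.28 − £5,149.00 = £2,399.28.

£2,399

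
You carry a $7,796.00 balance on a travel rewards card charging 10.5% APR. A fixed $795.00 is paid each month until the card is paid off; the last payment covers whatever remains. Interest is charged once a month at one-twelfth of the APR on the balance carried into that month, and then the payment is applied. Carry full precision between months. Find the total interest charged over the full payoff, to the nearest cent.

Monthly rate r = 10.5%/12 = 0.875% = 0.00875.
Payoff takes n = ⌈−ln(1 − rB₀/P)/ln(1+r)⌉ = ⌈10.298⌉ = 11 payments; the last is $237.26.
Total paid = 10·$795.00 + $237.26 = $8,187.26.
Total interest = total paid − principal = $8,187.26 − $7,796.00 = $391.26.

$391.26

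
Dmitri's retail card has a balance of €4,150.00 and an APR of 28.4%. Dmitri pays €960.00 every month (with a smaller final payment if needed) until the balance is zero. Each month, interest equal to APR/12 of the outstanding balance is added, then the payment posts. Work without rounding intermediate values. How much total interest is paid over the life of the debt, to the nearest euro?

€282

Monthly rate r = 28.4%/12 = 2.36667% = 0.0236667.
Payoff takes n = ⌈−ln(1 − rB₀/P)/ln(1+r)⌉ = ⌈4.614⌉ = 5 payments; the last is €592.24.
Total paid = 4·€960.00 + €592.24 = €4,432.24.
Total interest = total paid − principal = €4,432.24 − €4,150.00 = €282.24.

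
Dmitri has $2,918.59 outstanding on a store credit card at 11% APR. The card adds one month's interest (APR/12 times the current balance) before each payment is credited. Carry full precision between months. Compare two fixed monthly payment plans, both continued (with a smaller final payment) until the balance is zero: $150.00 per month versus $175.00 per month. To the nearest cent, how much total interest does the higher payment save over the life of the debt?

Monthly rate r = 11%/12 = 0.916667% = 0.00916667.
At $150.00/mo: n = ⌈−ln(1 − rB₀/P)/ln(1+r)⌉ = 22 payments (last $79.53); total interest = total paid − $2,918.59 = $310.94.
At $175.00/mo: 19 payments (last $32.01); total interest $263.42.
Interest saved = $310.94 − $263.42 = $47.52.

$47.52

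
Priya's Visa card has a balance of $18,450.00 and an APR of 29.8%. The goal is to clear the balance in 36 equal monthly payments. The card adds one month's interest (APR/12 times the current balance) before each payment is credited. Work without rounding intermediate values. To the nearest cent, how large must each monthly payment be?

$781.21

Monthly rate r = 29.8%/12 = 2.48333% = 0.0248333.
Level-payment amortization: P = B₀·r / (1 − (1+r)^(−n)) = 18450.00·0.0248333 / (1 − 1.02483^(−36)).
Denominator 1 − (1+r)^(−36) = 0.586492621.
P = 458.175 / 0.586492621 ≈ 781.21.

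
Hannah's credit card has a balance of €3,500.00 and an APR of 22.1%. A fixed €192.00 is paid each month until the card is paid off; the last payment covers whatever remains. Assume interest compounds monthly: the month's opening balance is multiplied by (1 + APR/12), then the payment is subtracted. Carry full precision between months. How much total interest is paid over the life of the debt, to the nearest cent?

Monthly rate r = 22.1%/12 = 1.84167% = 0.0184167.
Payoff takes n = ⌈−ln(1 − rB₀/P)/ln(1+r)⌉ = ⌈22.415⌉ = 23 payments; the last is €80.08.
Total paid = 22·€192.00 + €80.08 = €4,304.08.
Total interest = total paid − principal = €4,304.08 − €3,500.00 = €804.08.

€804.08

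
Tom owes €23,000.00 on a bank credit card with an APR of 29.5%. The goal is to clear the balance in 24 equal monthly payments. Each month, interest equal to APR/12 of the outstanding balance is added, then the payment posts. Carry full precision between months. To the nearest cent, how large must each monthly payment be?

€1,280.08

Monthly rate r = 29.5%/12 = 2.45833% = 0.0245833.
Level-payment amortization: P = B₀·r / (1 − (1+r)^(−n)) = 23000.00·0.0245833 / (1 − 1.02458^(−24)).
Denominator 1 − (1+r)^(−24) = 0.441703235.
P = 565.417 / 0.441703235 ≈ 1280.08.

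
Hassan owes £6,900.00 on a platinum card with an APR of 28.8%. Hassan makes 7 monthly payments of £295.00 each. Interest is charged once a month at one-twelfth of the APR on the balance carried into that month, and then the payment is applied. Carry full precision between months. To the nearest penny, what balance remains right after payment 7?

£5,926.31

Monthly rate r = 28.8%/12 = 2.4% = 0.024.
Each month: B ← B·(1+r) − £295.00.
Month 1: interest £165.60; balance after payment £6,770.60.
Month 2: interest £162.49; balance after payment £6,638.09.
Month 3: interest £159.31; balance after payment £6,502.41.
Month 4: interest £156.06; balance after payment £6,363.47.
Month 5: interest £152.72; balance after payment £6,221.19.
Month 6: interest £149.31; balance after payment £6,075.50.
Month 7: interest £145.81; balance after payment £5,926.31.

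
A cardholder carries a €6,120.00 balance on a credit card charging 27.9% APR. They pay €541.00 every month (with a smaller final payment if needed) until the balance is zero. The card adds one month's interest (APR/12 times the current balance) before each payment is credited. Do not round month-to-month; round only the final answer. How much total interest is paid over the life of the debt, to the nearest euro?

€1,065

Monthly rate r = 27.9%/12 = 2.325% = 0.02325.
Payoff takes n = ⌈−ln(1 − rB₀/P)/ln(1+r)⌉ = ⌈13.278⌉ = 14 payments; the last is €151.78.
Total paid = 13·€541.00 + €151.78 = €7,184.78.
Total interest = total paid − principal = €7,184.78 − €6,120.00 = €1,064.78.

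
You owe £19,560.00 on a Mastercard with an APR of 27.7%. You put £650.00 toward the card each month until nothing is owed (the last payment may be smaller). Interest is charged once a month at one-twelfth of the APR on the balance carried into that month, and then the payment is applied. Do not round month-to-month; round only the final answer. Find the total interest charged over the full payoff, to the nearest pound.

Monthly rate r = 27.7%/12 = 2.30833% = 0.0230833.
Payoff takes n = ⌈−ln(1 − rB₀/P)/ln(1+r)⌉ = ⌈51.980⌉ = 52 payments; the last is £637.17.
Total paid = 51·£650.00 + £637.17 = £33,787.17.
Total interest = total paid − principal = £33,787.17 − £19,560.00 = £14,227.17.

£14,227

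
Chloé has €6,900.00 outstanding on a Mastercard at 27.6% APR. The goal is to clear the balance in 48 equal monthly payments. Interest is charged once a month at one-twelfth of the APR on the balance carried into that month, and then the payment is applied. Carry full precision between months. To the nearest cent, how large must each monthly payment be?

€238.90

Monthly rate r = 27.6%/12 = 2.3% = 0.023.
Level-payment amortization: P = B₀·r / (1 − (1+r)^(−n)) = 6900.00·0.023 / (1 − 1.023^(−48)).
Denominator 1 − (1+r)^(−48) = 0.6642859.
P = 158.7 / 0.6642859 ≈ 238.90.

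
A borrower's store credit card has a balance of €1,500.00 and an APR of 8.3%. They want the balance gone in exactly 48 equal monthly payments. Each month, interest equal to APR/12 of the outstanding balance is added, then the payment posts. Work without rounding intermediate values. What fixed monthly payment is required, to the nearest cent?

Monthly rate r = 8.3%/12 = 0.691667% = 0.00691667.
Level-payment amortization: P = B₀·r / (1 − (1+r)^(−n)) = 1500.00·0.00691667 / (1 − 1.00692^(−48)).
Denominator 1 − (1+r)^(−48) = 0.281692192.
P = 10.375 / 0.281692192 ≈ 36.83.

€36.83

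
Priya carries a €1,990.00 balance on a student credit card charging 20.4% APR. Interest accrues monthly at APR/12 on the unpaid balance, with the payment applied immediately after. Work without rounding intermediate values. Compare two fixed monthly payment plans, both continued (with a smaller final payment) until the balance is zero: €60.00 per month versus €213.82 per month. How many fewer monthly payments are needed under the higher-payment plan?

Monthly rate r = 20.4%/12 = 1.7% = 0.017.
At €60.00/mo: n = ⌈−ln(1 − rB₀/P)/ln(1+r)⌉ = 50 payments (last €13.37); total interest = total paid − €1,990.00 = €963.37.
At €213.82/mo: 11 payments (last €46.76); total interest €194.96.
Payments saved = 50 − 11 = 39.

39 fewer payments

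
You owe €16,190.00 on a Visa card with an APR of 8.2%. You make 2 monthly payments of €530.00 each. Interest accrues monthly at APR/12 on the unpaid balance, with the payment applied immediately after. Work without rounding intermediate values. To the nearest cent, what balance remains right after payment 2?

€15,348.40

Monthly rate r = 8.2%/12 = 0.683333% = 0.00683333.
Each month: B ← B·(1+r) − €530.00.
Month 1: interest €110.63; balance after payment €15,770.63.
Month 2: interest €107.77; balance after payment €15,348.40.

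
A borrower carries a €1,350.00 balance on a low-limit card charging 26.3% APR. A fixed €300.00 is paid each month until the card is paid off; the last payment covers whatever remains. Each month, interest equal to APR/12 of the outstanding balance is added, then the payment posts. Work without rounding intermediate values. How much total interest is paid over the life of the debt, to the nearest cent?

€87.36

Monthly rate r = 26.3%/12 = 2.19167% = 0.0219167.
Payoff takes n = ⌈−ln(1 − rB₀/P)/ln(1+r)⌉ = ⌈4.789⌉ = 5 payments; the last is €237.36.
Total paid = 4·€300.00 + €237.36 = €1,437.36.
Total interest = total paid − principal = €1,437.36 − €1,350.00 = €87.36.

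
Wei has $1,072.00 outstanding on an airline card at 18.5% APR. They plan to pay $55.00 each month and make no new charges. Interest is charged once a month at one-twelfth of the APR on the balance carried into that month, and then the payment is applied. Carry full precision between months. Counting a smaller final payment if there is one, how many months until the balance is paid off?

Monthly rate r = 18.5%/12 = 1.54167% = 0.0154167.
Recurrence: B ← B·(1+r) − $55.00.
Month 1: interest $16.53; balance after payment $1,033.53.
Month 2: interest $15.93; balance after payment $994.46.
Closed form: n = −ln(1 − rB₀/P)/ln(1+r) = −ln(0.69952)/ln(1.01542) ≈ 23.359, so the balance reaches zero during payment 24.

24 payments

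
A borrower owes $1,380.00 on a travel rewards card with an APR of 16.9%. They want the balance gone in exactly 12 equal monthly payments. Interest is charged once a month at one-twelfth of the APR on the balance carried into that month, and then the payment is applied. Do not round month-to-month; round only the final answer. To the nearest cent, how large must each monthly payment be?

$125.80

Monthly rate r = 16.9%/12 = 1.40833% = 0.0140833.
Level-payment amortization: P = B₀·r / (1 − (1+r)^(−n)) = 1380.00·0.0140833 / (1 − 1.01408^(−12)).
Denominator 1 − (1+r)^(−12) = 0.154494846.
P = 19.435 / 0.154494846 ≈ 125.80.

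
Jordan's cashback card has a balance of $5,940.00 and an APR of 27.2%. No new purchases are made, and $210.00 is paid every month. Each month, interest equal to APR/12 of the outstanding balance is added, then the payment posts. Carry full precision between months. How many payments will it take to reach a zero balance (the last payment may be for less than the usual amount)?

46 payments

Monthly rate r = 27.2%/12 = 2.26667% = 0.0226667.
Recurrence: B ← B·(1+r) − $210.00.
Month 1: interest $134.64; balance after payment $5,864.64.
Month 2: interest $132.93; balance after payment $5,787.57.
Closed form: n = −ln(1 − rB₀/P)/ln(1+r) = −ln(0.35886)/ln(1.02267) ≈ 45.724, so the balance reaches zero during payment 46.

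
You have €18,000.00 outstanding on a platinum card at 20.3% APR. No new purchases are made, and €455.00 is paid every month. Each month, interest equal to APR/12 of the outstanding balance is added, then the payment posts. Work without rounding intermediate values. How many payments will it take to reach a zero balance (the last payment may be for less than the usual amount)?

66 payments

Monthly rate r = 20.3%/12 = 1.69167% = 0.0169167.
Recurrence: B ← B·(1+r) − €455.00.
Month 1: interest €304.50; balance after payment €17,849.50.
Month 2: interest €301.95; balance after payment €17,696.45.
Closed form: n = −ln(1 − rB₀/P)/ln(1+r) = −ln(0.33077)/ln(1.01692) ≈ 65.951, so the balance reaches zero during payment 66.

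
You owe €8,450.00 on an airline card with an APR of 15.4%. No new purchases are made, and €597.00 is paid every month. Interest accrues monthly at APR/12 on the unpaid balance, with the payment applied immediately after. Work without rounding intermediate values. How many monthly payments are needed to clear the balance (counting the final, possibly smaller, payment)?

Monthly rate r = 15.4%/12 = 1.28333% = 0.0128333.
Recurrence: B ← B·(1+r) − €597.00.
Month 1: interest €108.44; balance after payment €7,961.44.
Month 2: interest €102.17; balance after payment €7,466.61.
Closed form: n = −ln(1 − rB₀/P)/ln(1+r) = −ln(0.81836)/ln(1.01283) ≈ 15.720, so the balance reaches zero during payment 16.

16 months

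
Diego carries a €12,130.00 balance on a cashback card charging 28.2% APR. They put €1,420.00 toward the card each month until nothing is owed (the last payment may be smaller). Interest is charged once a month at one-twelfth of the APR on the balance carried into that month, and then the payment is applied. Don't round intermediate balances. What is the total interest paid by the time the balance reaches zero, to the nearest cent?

€1,571.95

Monthly rate r = 28.2%/12 = 2.35% = 0.0235.
Payoff takes n = ⌈−ln(1 − rB₀/P)/ln(1+r)⌉ = ⌈9.647⌉ = 10 payments; the last is €921.95.
Total paid = 9·€1,420.00 + €921.95 = €13,701.95.
Total interest = total paid − principal = €13,701.95 − €12,130.00 = €1,571.95.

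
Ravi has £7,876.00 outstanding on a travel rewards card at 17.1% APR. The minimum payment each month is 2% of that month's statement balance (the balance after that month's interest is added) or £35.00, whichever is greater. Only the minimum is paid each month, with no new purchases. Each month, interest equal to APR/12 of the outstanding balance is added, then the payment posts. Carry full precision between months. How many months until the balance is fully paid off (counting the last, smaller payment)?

337 months

Monthly rate r = 17.1%/12 = 1.425% = 0.01425.
While 2% of the post-interest balance exceeds £35.00, each month B ← (B·(1+r))·(1 − 0.02), i.e. B shrinks by the factor (1+r)·0.98 = 0.99397.
This holds for months 1–251. Entering month 252 the balance is £1,723.65; 2% of the post-interest balance is now below £35.00, so the flat £35.00 minimum applies from here.
From month 252 a fixed £35.00 at rate r clears £1,723.65 in 86 more payments. Total: 251 + 86 = 337 months.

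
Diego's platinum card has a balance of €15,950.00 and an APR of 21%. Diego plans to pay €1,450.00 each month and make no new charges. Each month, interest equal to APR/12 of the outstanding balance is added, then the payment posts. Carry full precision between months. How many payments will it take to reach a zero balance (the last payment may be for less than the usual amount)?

13 months

Monthly rate r = 21%/12 = 1.75% = 0.0175.
Recurrence: B ← B·(1+r) − €1,450.00.
Month 1: interest €279.12; balance after payment €14,779.12.
Month 2: interest €258.63; balance after payment €13,587.76.
Closed form: n = −ln(1 − rB₀/P)/ln(1+r) = −ln(0.8075)/ln(1.0175) ≈ 12.324, so the balance reaches zero during payment 13.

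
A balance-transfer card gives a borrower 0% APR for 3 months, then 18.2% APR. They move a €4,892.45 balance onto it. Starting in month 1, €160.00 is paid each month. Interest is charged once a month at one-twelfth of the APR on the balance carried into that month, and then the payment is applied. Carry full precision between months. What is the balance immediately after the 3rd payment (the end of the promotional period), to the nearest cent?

€4,412.45

Promo months 1–3 at r₀ = 0%/12 = 0; months 4+ at r₁ = 18.2%/12 = 0.0151667.
After month 3 (no interest yet): B = €4,892.45 − 3·€160.00 = €4,412.45.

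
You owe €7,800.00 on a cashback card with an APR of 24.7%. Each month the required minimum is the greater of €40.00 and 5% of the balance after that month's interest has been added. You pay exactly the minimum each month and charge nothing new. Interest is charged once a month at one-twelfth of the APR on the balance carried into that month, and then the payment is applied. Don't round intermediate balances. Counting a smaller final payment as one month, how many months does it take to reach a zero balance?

100 months

Monthly rate r = 24.7%/12 = 2.05833% = 0.0205833.
While 5% of the post-interest balance exceeds €40.00, each month B ← (B·(1+r))·(1 − 0.05), i.e. B shrinks by the factor (1+r)·0.95 = 0.96955.
This holds for months 1–75. Entering month 76 the balance is €767.36; 5% of the post-interest balance is now below €40.00, so the flat €40.00 minimum applies from here.
From month 76 a fixed €40.00 at rate r clears €767.36 in 25 more payments. Total: 75 + 25 = 100 months.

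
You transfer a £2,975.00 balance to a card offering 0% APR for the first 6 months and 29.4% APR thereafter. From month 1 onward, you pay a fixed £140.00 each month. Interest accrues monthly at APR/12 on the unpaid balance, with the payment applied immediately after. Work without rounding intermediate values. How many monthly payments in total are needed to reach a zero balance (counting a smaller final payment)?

26 payments

Promo months 1–6 at r₀ = 0%/12 = 0; months 7+ at r₁ = 29.4%/12 = 0.0245.
After month 6 (no interest yet): B = £2,975.00 − 6·£140.00 = £2,135.00.
Then at r₁ with £140.00/mo: n₂ = −ln(1 − r₁·B/P)/ln(1+r₁) ≈ 19.33 → 20 more payments.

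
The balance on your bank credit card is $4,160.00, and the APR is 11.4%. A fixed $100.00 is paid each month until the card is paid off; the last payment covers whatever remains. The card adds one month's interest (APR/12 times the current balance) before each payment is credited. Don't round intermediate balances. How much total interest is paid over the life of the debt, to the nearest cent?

Monthly rate r = 11.4%/12 = 0.95% = 0.0095.
Payoff takes n = ⌈−ln(1 − rB₀/P)/ln(1+r)⌉ = ⌈53.183⌉ = 54 payments; the last is $18.41.
Total paid = 53·$100.00 + $18.41 = $5,318.41.
Total interest = total paid − principal = $5,318.41 − $4,160.00 = $1,158.41.

$1,158.41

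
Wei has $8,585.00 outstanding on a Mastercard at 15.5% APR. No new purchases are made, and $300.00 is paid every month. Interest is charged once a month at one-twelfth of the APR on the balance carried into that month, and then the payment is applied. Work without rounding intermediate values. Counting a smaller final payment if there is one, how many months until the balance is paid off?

36 payments

Monthly rate r = 15.5%/12 = 1.29167% = 0.0129167.
Recurrence: B ← B·(1+r) − $300.00.
Month 1: interest $110.89; balance after payment $8,395.89.
Month 2: interest $108.45; balance after payment $8,204.34.
Closed form: n = −ln(1 − rB₀/P)/ln(1+r) = −ln(0.63037)/ln(1.01292) ≈ 35.956, so the balance reaches zero during payment 36.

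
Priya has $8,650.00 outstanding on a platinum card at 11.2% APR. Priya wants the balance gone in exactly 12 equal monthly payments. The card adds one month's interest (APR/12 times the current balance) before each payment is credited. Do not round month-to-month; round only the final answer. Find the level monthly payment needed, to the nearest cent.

Monthly rate r = 11.2%/12 = 0.933333% = 0.00933333.
Level-payment amortization: P = B₀·r / (1 − (1+r)^(−n)) = 8650.00·0.00933333 / (1 − 1.00933^(−12)).
Denominator 1 − (1+r)^(−12) = 0.105491222.
P = 80.7333 / 0.105491222 ≈ 765.31.

$765.31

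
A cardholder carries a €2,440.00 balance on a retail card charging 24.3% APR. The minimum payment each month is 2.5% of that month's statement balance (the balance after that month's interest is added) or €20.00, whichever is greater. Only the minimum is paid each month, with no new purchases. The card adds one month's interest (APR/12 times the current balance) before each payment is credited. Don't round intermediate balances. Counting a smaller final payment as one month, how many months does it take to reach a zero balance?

295 months

Monthly rate r = 24.3%/12 = 2.025% = 0.02025.
While 2.5% of the post-interest balance exceeds €20.00, each month B ← (B·(1+r))·(1 − 0.025), i.e. B shrinks by the factor (1+r)·0.975 = 0.99474.
This holds for months 1–216. Entering month 217 the balance is €781.65; 2.5% of the post-interest balance is now below €20.00, so the flat €20.00 minimum applies from here.
From month 217 a fixed €20.00 at rate r clears €781.65 in 79 more payments. Total: 216 + 79 = 295 months.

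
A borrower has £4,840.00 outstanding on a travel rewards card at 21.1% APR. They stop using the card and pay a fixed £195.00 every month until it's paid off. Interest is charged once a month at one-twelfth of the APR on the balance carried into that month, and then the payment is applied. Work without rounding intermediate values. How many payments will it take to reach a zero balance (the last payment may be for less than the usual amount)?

Monthly rate r = 21.1%/12 = 1.75833% = 0.0175833.
Recurrence: B ← B·(1+r) − £195.00.
Month 1: interest £85.10; balance after payment £4,730.10.
Month 2: interest £83.17; balance after payment £4,618.27.
Closed form: n = −ln(1 − rB₀/P)/ln(1+r) = −ln(0.56357)/ln(1.01758) ≈ 32.900, so the balance reaches zero during payment 33.

33 months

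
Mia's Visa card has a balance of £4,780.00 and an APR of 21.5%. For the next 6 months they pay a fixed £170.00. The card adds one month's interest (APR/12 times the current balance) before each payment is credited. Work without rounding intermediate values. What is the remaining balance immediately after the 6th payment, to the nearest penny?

Monthly rate r = 21.5%/12 = 1.79167% = 0.0179167.
Each month: B ← B·(1+r) − £170.00.
Month 1: interest £85.64; balance after payment £4,695.64.
Month 2: interest £84.13; balance after payment £4,609.77.
Month 3: interest £82.59; balance after payment £4,522.36.
Month 4: interest £81.03; balance after payment £4,433.39.
Month 5: interest £79.43; balance after payment £4,342.82.
Month 6: interest £77.81; balance after payment £4,250.63.

£4,250.63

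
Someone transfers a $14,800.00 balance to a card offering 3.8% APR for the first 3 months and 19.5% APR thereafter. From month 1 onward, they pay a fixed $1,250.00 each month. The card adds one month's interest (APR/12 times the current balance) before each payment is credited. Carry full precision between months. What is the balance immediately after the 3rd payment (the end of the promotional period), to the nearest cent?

$11,179.16

Promo months 1–3 at r₀ = 3.8%/12 = 0.00316667; months 4+ at r₁ = 19.5%/12 = 0.01625.
After month 3: iterate B ← B·(1+r₀) − $1,250.00 for 3 months → $11,179.16.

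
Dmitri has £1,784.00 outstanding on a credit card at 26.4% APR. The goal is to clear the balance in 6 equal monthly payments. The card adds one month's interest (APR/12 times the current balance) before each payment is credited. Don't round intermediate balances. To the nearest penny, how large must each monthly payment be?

Monthly rate r = 26.4%/12 = 2.2% = 0.022.
Level-payment amortization: P = B₀·r / (1 − (1+r)^(−n)) = 1784.00·0.022 / (1 − 1.022^(−6)).
Denominator 1 − (1+r)^(−6) = 0.12240402.
P = 39.248 / 0.12240402 ≈ 320.64.

£320.64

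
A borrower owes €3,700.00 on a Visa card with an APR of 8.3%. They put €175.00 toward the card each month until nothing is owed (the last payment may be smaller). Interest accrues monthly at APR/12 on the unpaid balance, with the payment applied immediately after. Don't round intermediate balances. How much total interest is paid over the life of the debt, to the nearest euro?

€314

Monthly rate r = 8.3%/12 = 0.691667% = 0.00691667.
Payoff takes n = ⌈−ln(1 − rB₀/P)/ln(1+r)⌉ = ⌈22.937⌉ = 23 payments; the last is €164.05.
Total paid = 22·€175.00 + €164.05 = €4,014.05.
Total interest = total paid − principal = €4,014.05 − €3,700.00 = €314.05.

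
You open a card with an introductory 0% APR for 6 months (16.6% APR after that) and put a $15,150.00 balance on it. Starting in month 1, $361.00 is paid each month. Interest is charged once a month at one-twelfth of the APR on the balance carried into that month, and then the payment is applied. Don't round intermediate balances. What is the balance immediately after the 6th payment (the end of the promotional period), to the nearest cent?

Promo months 1–6 at r₀ = 0%/12 = 0; months 7+ at r₁ = 16.6%/12 = 0.0138333.
After month 6 (no interest yet): B = $15,150.00 − 6·$361.00 = $12,984.00.

$12,984.00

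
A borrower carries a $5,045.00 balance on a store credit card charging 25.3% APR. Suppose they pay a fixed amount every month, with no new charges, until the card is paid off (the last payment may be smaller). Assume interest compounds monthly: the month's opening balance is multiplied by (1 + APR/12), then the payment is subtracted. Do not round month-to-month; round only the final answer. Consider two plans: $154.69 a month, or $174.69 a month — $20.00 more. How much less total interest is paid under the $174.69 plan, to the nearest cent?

$766.67

Monthly rate r = 25.3%/12 = 2.10833% = 0.0210833.
At $154.69/mo: n = ⌈−ln(1 − rB₀/P)/ln(1+r)⌉ = 56 payments (last $118.58); total interest = total paid − $5,045.00 = $3,581.53.
At $174.69/mo: 45 payments (last $173.50); total interest $2,814.86.
Interest saved = $3,581.53 − $2,814.86 = $766.67.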